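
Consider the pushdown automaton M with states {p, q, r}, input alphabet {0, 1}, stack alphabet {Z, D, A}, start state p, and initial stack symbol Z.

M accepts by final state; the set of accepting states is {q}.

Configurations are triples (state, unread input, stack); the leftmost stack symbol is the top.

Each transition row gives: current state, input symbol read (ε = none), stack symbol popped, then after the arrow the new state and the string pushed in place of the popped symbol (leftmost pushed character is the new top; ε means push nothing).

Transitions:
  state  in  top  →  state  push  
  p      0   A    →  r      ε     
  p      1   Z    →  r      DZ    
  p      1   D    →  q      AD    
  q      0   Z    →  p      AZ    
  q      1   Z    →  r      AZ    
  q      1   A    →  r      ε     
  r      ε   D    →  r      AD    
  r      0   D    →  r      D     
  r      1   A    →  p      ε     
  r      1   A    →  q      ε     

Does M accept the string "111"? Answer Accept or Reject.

Accept

One accepting computation: (p, 111, Z) ⊢ (r, 11, DZ) ⊢ (r, 11, ADZ) ⊢ (p, 1, DZ) ⊢ (q, ε, ADZ)
All input consumed and state q ∈ F.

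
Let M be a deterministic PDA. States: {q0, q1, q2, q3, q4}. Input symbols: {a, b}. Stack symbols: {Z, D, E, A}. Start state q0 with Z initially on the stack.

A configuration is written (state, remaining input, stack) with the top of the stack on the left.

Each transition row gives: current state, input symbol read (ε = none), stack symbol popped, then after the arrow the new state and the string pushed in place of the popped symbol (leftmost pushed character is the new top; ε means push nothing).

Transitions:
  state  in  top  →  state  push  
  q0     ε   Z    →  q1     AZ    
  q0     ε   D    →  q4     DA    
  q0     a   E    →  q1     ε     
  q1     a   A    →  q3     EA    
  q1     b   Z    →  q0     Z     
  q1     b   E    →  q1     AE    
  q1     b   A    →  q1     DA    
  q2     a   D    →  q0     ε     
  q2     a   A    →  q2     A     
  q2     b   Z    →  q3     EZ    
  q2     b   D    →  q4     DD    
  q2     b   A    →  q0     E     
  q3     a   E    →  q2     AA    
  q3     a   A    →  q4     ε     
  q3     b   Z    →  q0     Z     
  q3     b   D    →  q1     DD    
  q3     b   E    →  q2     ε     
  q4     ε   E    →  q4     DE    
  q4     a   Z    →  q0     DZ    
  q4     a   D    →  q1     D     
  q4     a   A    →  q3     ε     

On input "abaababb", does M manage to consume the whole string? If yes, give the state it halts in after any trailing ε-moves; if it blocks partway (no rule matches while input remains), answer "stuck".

q1

(q0, abaababb, Z)
  ε-move, top Z: go to q1, push AZ → (q1, abaababb, AZ)
  read a, top A: go to q3, push EA → (q3, baababb, EAZ)
  read b, top E: go to q2, push ε → (q2, aababb, AZ)
  read a, top A: go to q2, push A → (q2, ababb, AZ)
  read a, top A: go to q2, push A → (q2, babb, AZ)
  read b, top A: go to q0, push E → (q0, abb, EZ)
  read a, top E: go to q1, push ε → (q1, bb, Z)
  read b, top Z: go to q0, push Z → (q0, b, Z)
  ε-move, top Z: go to q1, push AZ → (q1, b, AZ)
  read b, top A: go to q1, push DA → (q1, ε, DAZ)
All input consumed; M is in state q1.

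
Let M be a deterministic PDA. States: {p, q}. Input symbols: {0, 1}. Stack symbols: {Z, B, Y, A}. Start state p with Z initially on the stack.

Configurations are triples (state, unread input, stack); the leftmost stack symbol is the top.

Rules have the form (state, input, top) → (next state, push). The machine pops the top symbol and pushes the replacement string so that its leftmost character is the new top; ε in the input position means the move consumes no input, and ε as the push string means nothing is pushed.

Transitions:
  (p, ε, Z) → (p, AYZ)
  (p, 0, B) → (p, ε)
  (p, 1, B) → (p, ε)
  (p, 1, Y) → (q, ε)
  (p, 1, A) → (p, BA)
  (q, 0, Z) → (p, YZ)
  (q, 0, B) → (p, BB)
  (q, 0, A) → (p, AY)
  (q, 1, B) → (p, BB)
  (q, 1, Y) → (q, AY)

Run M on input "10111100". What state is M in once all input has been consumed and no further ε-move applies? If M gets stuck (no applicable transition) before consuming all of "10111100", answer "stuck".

stuck

(p, 10111100, Z)
  ε-move, top Z: go to p, push AYZ → (p, 10111100, AYZ)
  read 1, top A: go to p, push BA → (p, 0111100, BAYZ)
  read 0, top B: go to p, push ε → (p, 111100, AYZ)
  read 1, top A: go to p, push BA → (p, 11100, BAYZ)
  read 1, top B: go to p, push ε → (p, 1100, AYZ)
  read 1, top A: go to p, push BA → (p, 100, BAYZ)
  read 1, top B: go to p, push ε → (p, 00, AYZ)
No transition for (p, 0, top A); M blocks with input 00 remaining.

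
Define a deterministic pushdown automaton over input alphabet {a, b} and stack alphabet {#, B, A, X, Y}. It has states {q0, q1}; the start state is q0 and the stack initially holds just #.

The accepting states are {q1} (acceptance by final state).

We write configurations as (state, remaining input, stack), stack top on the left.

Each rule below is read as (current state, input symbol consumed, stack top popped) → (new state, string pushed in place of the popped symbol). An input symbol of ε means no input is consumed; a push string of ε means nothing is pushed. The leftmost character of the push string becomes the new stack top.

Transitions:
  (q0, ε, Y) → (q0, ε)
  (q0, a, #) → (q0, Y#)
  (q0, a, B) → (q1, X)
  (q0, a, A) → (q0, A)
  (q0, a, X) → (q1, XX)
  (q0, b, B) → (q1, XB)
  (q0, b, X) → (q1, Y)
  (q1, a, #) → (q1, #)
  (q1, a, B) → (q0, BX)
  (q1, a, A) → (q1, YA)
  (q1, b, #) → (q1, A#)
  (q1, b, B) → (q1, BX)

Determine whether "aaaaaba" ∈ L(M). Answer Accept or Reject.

(q0, aaaaaba, #)
  read a, top #: go to q0, push Y# → (q0, aaaaba, Y#)
  ε-move, top Y: go to q0, push ε → (q0, aaaaba, #)
  read a, top #: go to q0, push Y# → (q0, aaaba, Y#)
  ε-move, top Y: go to q0, push ε → (q0, aaaba, #)
  read a, top #: go to q0, push Y# → (q0, aaba, Y#)
  ε-move, top Y: go to q0, push ε → (q0, aaba, #)
  read a, top #: go to q0, push Y# → (q0, aba, Y#)
  ε-move, top Y: go to q0, push ε → (q0, aba, #)
  read a, top #: go to q0, push Y# → (q0, ba, Y#)
  ε-move, top Y: go to q0, push ε → (q0, ba, #)
No transition applies at (q0, ba, #); input not fully consumed.

Reject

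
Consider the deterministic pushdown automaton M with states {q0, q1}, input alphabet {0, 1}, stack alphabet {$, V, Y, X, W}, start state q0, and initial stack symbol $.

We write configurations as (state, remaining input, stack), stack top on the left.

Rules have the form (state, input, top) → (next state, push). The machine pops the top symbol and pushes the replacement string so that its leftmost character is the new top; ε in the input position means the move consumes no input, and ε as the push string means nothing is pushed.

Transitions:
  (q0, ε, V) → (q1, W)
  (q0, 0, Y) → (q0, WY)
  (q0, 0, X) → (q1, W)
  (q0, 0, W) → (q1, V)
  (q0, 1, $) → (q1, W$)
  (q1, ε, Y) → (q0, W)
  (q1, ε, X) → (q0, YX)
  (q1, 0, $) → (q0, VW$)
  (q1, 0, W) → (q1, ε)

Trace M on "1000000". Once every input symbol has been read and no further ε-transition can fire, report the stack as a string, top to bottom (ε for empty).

(q0, 1000000, $)
  read 1, top $: go to q1, push W$ → (q1, 000000, W$)
  read 0, top W: go to q1, push ε → (q1, 00000, $)
  read 0, top $: go to q0, push VW$ → (q0, 0000, VW$)
  ε-move, top V: go to q1, push W → (q1, 0000, WW$)
  read 0, top W: go to q1, push ε → (q1, 000, W$)
  read 0, top W: go to q1, push ε → (q1, 00, $)
  read 0, top $: go to q0, push VW$ → (q0, 0, VW$)
  ε-move, top V: go to q1, push W → (q1, 0, WW$)
  read 0, top W: go to q1, push ε → (q1, ε, W$)
All input consumed in state q1 with stack W$.

W$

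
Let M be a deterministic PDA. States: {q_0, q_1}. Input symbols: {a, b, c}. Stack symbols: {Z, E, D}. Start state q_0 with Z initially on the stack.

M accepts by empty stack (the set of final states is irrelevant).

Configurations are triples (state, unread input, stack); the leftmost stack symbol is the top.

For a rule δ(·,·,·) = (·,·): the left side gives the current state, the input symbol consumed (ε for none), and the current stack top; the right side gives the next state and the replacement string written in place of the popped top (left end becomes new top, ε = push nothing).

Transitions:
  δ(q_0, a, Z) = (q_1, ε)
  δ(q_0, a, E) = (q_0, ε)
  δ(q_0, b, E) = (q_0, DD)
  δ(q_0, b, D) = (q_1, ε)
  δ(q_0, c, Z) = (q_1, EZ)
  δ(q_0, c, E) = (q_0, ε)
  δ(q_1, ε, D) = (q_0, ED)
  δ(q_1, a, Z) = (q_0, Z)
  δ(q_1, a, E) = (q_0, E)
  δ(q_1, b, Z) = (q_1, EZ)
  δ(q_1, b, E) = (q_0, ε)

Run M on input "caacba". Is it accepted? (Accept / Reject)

Accept

(q_0, caacba, Z) ⊢ (q_1, aacba, EZ) ⊢ (q_0, acba, EZ) ⊢ (q_0, cba, Z) ⊢ (q_1, ba, EZ) ⊢ (q_0, a, Z) ⊢ (q_1, ε, ε)
All input consumed and the stack is empty.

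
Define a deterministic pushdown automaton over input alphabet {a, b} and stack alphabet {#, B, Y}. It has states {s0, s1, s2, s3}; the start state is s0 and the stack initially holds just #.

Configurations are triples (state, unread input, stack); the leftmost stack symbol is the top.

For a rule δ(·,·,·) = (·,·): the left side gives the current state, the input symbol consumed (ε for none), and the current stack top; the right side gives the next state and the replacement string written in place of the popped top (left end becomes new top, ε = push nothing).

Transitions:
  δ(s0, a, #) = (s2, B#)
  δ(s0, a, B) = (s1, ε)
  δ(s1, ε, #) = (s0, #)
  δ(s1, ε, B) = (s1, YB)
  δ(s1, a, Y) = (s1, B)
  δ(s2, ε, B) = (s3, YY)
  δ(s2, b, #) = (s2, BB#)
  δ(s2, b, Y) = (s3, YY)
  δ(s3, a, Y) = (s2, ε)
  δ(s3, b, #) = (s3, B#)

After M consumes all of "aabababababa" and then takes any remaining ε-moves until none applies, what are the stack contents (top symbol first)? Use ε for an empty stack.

Y#

(s0, aabababababa, #) ⊢ (s2, abababababa, B#) ⊢ (s3, abababababa, YY#) ⊢ (s2, bababababa, Y#) ⊢ (s3, ababababa, YY#) ⊢ (s2, babababa, Y#) ⊢ (s3, abababa, YY#) ⊢ (s2, bababa, Y#) ⊢ (s3, ababa, YY#) ⊢ (s2, baba, Y#) ⊢ (s3, aba, YY#) ⊢ (s2, ba, Y#) ⊢ (s3, a, YY#) ⊢ (s2, ε, Y#)
All input consumed in state s2 with stack Y#.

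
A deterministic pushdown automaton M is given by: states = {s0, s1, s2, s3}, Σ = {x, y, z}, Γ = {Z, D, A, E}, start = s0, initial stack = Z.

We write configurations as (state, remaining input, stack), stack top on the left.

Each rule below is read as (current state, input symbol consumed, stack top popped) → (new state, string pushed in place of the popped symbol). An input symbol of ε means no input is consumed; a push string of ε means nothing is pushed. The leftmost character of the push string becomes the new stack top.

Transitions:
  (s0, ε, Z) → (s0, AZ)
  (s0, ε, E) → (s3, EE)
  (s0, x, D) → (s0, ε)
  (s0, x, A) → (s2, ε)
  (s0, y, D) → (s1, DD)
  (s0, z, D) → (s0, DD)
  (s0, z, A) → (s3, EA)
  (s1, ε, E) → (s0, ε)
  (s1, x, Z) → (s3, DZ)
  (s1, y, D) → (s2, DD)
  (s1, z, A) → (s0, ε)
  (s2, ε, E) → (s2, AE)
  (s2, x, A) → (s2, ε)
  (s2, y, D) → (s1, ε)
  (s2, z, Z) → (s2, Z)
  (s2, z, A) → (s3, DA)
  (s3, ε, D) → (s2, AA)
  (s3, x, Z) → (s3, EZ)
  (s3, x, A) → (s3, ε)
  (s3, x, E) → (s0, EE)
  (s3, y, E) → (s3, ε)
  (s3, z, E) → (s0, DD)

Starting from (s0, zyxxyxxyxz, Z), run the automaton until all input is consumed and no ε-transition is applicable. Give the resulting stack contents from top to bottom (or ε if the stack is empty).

DDEEEZ

(s0, zyxxyxxyxz, Z) ⊢ (s0, zyxxyxxyxz, AZ) ⊢ (s3, yxxyxxyxz, EAZ) ⊢ (s3, xxyxxyxz, AZ) ⊢ (s3, xyxxyxz, Z) ⊢ (s3, yxxyxz, EZ) ⊢ (s3, xxyxz, Z) ⊢ (s3, xyxz, EZ) ⊢ (s0, yxz, EEZ) ⊢ (s3, yxz, EEEZ) ⊢ (s3, xz, EEZ) ⊢ (s0, z, EEEZ) ⊢ (s3, z, EEEEZ) ⊢ (s0, ε, DDEEEZ)
All input consumed in state s0 with stack DDEEEZ.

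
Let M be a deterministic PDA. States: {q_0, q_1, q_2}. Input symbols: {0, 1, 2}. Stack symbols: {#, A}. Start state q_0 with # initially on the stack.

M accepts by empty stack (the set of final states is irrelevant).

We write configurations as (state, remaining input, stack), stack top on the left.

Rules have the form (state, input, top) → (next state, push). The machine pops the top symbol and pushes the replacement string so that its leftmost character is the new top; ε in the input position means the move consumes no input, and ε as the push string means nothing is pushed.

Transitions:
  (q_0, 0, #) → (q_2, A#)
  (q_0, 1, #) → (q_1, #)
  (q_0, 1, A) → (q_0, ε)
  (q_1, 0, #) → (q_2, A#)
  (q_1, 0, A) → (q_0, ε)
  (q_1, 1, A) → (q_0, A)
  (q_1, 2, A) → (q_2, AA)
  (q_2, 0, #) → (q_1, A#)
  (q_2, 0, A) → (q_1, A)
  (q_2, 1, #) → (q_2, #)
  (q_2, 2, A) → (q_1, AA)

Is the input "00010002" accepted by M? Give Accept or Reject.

(q_0, 00010002, #)
  read 0, top #: go to q_2, push A# → (q_2, 0010002, A#)
  read 0, top A: go to q_1, push A → (q_1, 010002, A#)
  read 0, top A: go to q_0, push ε → (q_0, 10002, #)
  read 1, top #: go to q_1, push # → (q_1, 0002, #)
  read 0, top #: go to q_2, push A# → (q_2, 002, A#)
  read 0, top A: go to q_1, push A → (q_1, 02, A#)
  read 0, top A: go to q_0, push ε → (q_0, 2, #)
No transition applies at (q_0, 2, #); input not fully consumed.

Reject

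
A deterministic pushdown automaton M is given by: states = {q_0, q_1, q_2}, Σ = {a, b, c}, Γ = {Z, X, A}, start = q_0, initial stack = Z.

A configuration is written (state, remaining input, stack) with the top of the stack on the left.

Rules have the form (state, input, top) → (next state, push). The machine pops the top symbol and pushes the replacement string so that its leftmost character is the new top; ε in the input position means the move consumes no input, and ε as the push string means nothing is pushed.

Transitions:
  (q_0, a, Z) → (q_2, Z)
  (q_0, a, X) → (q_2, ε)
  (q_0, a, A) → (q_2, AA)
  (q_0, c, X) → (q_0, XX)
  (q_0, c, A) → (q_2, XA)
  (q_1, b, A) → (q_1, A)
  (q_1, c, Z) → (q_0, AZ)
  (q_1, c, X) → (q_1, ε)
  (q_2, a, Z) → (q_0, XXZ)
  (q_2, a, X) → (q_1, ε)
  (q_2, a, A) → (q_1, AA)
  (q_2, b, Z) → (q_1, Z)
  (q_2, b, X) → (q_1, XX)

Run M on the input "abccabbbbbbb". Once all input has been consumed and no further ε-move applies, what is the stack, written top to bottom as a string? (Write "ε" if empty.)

(q_0, abccabbbbbbb, Z)
  read a, top Z: go to q_2, push Z → (q_2, bccabbbbbbb, Z)
  read b, top Z: go to q_1, push Z → (q_1, ccabbbbbbb, Z)
  read c, top Z: go to q_0, push AZ → (q_0, cabbbbbbb, AZ)
  read c, top A: go to q_2, push XA → (q_2, abbbbbbb, XAZ)
  read a, top X: go to q_1, push ε → (q_1, bbbbbbb, AZ)
  read b, top A: go to q_1, push A → (q_1, bbbbbb, AZ)
  read b, top A: go to q_1, push A → (q_1, bbbbb, AZ)
  read b, top A: go to q_1, push A → (q_1, bbbb, AZ)
  read b, top A: go to q_1, push A → (q_1, bbb, AZ)
  read b, top A: go to q_1, push A → (q_1, bb, AZ)
  read b, top A: go to q_1, push A → (q_1, b, AZ)
  read b, top A: go to q_1, push A → (q_1, ε, AZ)
All input consumed in state q_1 with stack AZ.

AZ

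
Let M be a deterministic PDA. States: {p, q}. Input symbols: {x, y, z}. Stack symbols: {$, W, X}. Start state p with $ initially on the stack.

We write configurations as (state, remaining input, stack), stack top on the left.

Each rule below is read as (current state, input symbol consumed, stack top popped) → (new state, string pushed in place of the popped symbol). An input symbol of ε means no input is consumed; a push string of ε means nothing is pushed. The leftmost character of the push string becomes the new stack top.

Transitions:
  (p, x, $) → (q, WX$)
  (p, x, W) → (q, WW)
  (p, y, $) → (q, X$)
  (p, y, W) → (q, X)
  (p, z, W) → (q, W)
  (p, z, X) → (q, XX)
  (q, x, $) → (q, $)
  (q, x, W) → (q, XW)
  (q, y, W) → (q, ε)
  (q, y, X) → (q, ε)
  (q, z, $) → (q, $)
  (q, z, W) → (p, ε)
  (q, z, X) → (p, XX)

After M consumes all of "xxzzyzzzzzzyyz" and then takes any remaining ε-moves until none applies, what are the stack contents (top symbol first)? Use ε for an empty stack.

XXXXXXXWX$

(p, xxzzyzzzzzzyyz, $) ⊢ (q, xzzyzzzzzzyyz, WX$) ⊢ (q, zzyzzzzzzyyz, XWX$) ⊢ (p, zyzzzzzzyyz, XXWX$) ⊢ (q, yzzzzzzyyz, XXXWX$) ⊢ (q, zzzzzzyyz, XXWX$) ⊢ (p, zzzzzyyz, XXXWX$) ⊢ (q, zzzzyyz, XXXXWX$) ⊢ (p, zzzyyz, XXXXXWX$) ⊢ (q, zzyyz, XXXXXXWX$) ⊢ (p, zyyz, XXXXXXXWX$) ⊢ (q, yyz, XXXXXXXXWX$) ⊢ (q, yz, XXXXXXXWX$) ⊢ (q, z, XXXXXXWX$) ⊢ (p, ε, XXXXXXXWX$)
All input consumed in state p with stack XXXXXXXWX$.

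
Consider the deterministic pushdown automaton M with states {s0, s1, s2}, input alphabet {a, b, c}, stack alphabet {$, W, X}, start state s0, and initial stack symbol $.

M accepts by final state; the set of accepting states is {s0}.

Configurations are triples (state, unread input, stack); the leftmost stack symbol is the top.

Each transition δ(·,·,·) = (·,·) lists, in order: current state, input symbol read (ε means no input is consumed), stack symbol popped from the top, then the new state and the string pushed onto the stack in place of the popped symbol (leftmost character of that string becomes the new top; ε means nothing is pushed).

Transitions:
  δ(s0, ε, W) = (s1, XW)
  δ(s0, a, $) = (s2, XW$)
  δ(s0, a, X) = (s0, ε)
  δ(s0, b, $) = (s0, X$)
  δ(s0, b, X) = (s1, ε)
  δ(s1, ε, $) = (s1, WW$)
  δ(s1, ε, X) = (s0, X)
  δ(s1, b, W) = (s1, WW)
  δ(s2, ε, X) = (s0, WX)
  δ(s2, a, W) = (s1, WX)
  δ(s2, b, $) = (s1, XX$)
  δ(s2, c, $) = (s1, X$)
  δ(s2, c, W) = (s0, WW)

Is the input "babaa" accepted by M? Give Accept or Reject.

(s0, babaa, $)
  read b, top $: go to s0, push X$ → (s0, abaa, X$)
  read a, top X: go to s0, push ε → (s0, baa, $)
  read b, top $: go to s0, push X$ → (s0, aa, X$)
  read a, top X: go to s0, push ε → (s0, a, $)
  read a, top $: go to s2, push XW$ → (s2, ε, XW$)
  ε-move, top X: go to s0, push WX → (s0, ε, WXW$)
All input consumed; state s0 ∈ F.

Accept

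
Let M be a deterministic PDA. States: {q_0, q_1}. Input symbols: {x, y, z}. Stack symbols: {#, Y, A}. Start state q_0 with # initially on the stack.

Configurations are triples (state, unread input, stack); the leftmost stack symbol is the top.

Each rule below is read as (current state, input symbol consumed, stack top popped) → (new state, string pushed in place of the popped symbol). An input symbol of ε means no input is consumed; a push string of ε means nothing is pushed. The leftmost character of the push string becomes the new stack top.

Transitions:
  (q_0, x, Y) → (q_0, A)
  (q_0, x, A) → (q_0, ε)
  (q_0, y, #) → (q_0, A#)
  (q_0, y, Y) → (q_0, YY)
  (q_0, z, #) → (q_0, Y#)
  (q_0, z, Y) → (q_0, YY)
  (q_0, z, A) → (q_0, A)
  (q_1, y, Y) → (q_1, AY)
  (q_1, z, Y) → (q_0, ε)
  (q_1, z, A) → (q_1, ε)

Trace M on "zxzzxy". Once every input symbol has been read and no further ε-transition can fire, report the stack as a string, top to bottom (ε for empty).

A#

(q_0, zxzzxy, #)
  read z, top #: go to q_0, push Y# → (q_0, xzzxy, Y#)
  read x, top Y: go to q_0, push A → (q_0, zzxy, A#)
  read z, top A: go to q_0, push A → (q_0, zxy, A#)
  read z, top A: go to q_0, push A → (q_0, xy, A#)
  read x, top A: go to q_0, push ε → (q_0, y, #)
  read y, top #: go to q_0, push A# → (q_0, ε, A#)
All input consumed in state q_0 with stack A#.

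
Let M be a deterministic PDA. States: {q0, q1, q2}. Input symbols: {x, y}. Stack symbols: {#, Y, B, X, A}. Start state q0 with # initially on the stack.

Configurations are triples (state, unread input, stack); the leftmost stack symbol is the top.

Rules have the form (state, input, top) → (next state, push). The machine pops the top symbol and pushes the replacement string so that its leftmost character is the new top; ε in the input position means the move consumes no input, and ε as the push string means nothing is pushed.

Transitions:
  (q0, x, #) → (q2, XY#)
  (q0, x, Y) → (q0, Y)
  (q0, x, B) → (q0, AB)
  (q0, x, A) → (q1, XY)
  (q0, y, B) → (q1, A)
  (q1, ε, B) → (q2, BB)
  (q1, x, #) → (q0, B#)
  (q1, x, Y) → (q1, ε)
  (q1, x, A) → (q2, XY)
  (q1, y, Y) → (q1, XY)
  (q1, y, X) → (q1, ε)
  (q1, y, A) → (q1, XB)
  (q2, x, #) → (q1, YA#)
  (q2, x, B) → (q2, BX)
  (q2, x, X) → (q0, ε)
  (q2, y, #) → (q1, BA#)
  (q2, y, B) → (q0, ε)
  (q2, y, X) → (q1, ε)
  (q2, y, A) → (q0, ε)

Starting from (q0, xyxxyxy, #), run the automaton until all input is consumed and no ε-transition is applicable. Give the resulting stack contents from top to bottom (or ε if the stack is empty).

Y#

(q0, xyxxyxy, #)
  read x, top #: go to q2, push XY# → (q2, yxxyxy, XY#)
  read y, top X: go to q1, push ε → (q1, xxyxy, Y#)
  read x, top Y: go to q1, push ε → (q1, xyxy, #)
  read x, top #: go to q0, push B# → (q0, yxy, B#)
  read y, top B: go to q1, push A → (q1, xy, A#)
  read x, top A: go to q2, push XY → (q2, y, XY#)
  read y, top X: go to q1, push ε → (q1, ε, Y#)
All input consumed in state q1 with stack Y#.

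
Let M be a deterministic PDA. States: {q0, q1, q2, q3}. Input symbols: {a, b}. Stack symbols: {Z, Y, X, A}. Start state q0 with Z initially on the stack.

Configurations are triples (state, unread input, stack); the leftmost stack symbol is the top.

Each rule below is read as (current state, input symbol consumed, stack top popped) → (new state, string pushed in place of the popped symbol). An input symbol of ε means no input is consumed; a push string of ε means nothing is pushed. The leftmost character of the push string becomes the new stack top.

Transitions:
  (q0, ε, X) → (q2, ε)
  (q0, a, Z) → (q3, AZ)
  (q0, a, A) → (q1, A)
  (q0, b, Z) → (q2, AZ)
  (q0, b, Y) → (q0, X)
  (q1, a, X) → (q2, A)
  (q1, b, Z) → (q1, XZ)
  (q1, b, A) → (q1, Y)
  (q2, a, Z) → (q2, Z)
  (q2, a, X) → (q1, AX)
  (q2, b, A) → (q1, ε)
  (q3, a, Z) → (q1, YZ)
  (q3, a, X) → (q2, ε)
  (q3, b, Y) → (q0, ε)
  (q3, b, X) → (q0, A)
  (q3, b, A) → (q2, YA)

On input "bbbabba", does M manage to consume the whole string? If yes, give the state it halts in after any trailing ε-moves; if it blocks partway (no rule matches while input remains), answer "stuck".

(q0, bbbabba, Z)
  read b, top Z: go to q2, push AZ → (q2, bbabba, AZ)
  read b, top A: go to q1, push ε → (q1, babba, Z)
  read b, top Z: go to q1, push XZ → (q1, abba, XZ)
  read a, top X: go to q2, push A → (q2, bba, AZ)
  read b, top A: go to q1, push ε → (q1, ba, Z)
  read b, top Z: go to q1, push XZ → (q1, a, XZ)
  read a, top X: go to q2, push A → (q2, ε, AZ)
All input consumed; M is in state q2.

q2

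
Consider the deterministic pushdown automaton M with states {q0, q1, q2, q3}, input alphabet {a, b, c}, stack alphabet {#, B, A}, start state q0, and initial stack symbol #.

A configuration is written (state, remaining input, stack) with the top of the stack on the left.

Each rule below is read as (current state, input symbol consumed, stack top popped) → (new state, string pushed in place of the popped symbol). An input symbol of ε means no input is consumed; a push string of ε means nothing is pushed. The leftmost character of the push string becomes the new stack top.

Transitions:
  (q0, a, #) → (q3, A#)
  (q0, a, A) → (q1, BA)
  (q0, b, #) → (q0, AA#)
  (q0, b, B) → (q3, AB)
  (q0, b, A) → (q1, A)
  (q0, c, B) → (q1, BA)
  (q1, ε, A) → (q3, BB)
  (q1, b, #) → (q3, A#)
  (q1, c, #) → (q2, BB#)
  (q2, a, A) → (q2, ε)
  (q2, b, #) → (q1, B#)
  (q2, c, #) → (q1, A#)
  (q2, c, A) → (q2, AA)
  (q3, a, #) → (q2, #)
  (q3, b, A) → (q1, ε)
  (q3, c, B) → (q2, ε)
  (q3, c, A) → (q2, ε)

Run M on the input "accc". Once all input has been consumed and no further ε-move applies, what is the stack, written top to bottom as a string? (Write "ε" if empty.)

(q0, accc, #)
  read a, top #: go to q3, push A# → (q3, ccc, A#)
  read c, top A: go to q2, push ε → (q2, cc, #)
  read c, top #: go to q1, push A# → (q1, c, A#)
  ε-move, top A: go to q3, push BB → (q3, c, BB#)
  read c, top B: go to q2, push ε → (q2, ε, B#)
All input consumed in state q2 with stack B#.

B#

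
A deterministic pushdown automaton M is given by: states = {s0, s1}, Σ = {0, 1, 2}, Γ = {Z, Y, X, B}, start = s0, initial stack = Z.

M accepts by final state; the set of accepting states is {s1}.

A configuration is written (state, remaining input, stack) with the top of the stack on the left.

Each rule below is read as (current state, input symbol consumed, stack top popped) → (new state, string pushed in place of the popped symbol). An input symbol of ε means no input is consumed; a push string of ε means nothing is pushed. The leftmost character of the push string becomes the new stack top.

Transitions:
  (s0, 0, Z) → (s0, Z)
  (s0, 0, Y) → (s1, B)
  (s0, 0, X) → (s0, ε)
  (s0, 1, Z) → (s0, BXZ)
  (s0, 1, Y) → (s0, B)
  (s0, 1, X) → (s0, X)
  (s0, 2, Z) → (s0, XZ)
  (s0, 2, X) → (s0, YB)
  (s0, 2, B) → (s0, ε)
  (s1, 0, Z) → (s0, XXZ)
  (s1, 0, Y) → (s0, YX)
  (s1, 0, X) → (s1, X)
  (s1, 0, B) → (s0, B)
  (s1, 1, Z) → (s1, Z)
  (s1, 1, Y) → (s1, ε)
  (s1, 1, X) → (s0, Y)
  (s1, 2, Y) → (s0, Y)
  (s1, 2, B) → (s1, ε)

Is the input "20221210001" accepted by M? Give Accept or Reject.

(s0, 20221210001, Z)
  read 2, top Z: go to s0, push XZ → (s0, 0221210001, XZ)
  read 0, top X: go to s0, push ε → (s0, 221210001, Z)
  read 2, top Z: go to s0, push XZ → (s0, 21210001, XZ)
  read 2, top X: go to s0, push YB → (s0, 1210001, YBZ)
  read 1, top Y: go to s0, push B → (s0, 210001, BBZ)
  read 2, top B: go to s0, push ε → (s0, 10001, BZ)
No transition applies at (s0, 10001, BZ); input not fully consumed.

Reject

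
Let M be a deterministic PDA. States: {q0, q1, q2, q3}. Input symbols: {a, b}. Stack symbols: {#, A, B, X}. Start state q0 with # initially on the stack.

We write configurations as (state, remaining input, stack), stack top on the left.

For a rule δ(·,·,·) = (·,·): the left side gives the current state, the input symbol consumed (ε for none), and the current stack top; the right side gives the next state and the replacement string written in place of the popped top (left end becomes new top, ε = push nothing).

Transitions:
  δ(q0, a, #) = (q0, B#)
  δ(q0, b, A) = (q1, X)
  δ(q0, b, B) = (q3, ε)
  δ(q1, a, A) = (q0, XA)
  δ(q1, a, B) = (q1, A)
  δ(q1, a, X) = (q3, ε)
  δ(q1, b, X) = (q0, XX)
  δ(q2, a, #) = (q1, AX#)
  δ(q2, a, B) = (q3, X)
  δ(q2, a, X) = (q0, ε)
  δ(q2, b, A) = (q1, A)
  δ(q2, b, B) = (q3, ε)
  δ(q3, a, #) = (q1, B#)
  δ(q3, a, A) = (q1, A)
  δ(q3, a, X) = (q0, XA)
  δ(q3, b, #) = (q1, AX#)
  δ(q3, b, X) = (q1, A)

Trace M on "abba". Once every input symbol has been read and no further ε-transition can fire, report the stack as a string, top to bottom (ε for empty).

XAX#

(q0, abba, #)
  read a, top #: go to q0, push B# → (q0, bba, B#)
  read b, top B: go to q3, push ε → (q3, ba, #)
  read b, top #: go to q1, push AX# → (q1, a, AX#)
  read a, top A: go to q0, push XA → (q0, ε, XAX#)
All input consumed in state q0 with stack XAX#.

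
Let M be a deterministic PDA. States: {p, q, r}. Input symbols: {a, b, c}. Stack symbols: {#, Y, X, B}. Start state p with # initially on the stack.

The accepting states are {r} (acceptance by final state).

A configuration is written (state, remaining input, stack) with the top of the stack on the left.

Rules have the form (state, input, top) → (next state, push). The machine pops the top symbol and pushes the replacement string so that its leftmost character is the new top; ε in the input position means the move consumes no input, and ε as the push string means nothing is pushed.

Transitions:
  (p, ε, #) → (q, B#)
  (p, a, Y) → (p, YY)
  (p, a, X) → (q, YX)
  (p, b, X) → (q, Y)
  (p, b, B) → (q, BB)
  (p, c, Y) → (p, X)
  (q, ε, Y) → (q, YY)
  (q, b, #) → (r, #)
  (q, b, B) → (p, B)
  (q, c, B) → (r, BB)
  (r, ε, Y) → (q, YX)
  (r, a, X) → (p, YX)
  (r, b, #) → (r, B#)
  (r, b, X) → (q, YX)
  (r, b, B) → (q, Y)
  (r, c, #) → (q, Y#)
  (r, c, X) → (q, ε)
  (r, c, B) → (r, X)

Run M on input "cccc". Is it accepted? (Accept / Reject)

Accept

(p, cccc, #)
  ε-move, top #: go to q, push B# → (q, cccc, B#)
  read c, top B: go to r, push BB → (r, ccc, BB#)
  read c, top B: go to r, push X → (r, cc, XB#)
  read c, top X: go to q, push ε → (q, c, B#)
  read c, top B: go to r, push BB → (r, ε, BB#)
All input consumed; state r ∈ F.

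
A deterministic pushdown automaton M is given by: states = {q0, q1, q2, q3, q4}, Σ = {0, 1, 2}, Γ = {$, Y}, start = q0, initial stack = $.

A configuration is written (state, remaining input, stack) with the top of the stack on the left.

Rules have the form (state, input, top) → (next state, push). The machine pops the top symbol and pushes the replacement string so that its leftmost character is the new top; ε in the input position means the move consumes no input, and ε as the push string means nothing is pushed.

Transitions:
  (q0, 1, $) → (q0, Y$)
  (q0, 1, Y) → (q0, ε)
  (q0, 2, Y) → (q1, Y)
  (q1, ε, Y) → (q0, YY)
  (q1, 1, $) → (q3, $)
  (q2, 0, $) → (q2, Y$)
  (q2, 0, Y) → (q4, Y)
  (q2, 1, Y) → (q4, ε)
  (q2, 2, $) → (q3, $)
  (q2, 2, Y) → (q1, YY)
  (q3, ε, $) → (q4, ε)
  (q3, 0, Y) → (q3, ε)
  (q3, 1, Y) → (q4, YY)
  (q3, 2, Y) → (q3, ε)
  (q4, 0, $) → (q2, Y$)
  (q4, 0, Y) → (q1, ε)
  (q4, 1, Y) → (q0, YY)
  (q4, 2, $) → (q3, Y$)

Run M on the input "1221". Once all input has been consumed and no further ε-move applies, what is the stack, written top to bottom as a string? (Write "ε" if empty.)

(q0, 1221, $)
  read 1, top $: go to q0, push Y$ → (q0, 221, Y$)
  read 2, top Y: go to q1, push Y → (q1, 21, Y$)
  ε-move, top Y: go to q0, push YY → (q0, 21, YY$)
  read 2, top Y: go to q1, push Y → (q1, 1, YY$)
  ε-move, top Y: go to q0, push YY → (q0, 1, YYY$)
  read 1, top Y: go to q0, push ε → (q0, ε, YY$)
All input consumed in state q0 with stack YY$.

YY$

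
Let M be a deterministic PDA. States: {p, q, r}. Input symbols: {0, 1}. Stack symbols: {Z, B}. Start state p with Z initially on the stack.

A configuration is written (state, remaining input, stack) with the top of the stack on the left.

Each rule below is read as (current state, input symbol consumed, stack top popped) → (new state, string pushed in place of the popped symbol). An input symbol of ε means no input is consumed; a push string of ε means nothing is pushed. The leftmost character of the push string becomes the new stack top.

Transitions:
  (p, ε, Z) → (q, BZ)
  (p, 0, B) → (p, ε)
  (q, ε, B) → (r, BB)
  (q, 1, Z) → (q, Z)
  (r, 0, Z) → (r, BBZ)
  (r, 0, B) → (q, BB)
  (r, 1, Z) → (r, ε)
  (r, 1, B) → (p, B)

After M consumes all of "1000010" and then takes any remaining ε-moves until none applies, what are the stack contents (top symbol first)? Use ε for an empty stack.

BBBBBZ

(p, 1000010, Z)
  ε-move, top Z: go to q, push BZ → (q, 1000010, BZ)
  ε-move, top B: go to r, push BB → (r, 1000010, BBZ)
  read 1, top B: go to p, push B → (p, 000010, BBZ)
  read 0, top B: go to p, push ε → (p, 00010, BZ)
  read 0, top B: go to p, push ε → (p, 0010, Z)
  ε-move, top Z: go to q, push BZ → (q, 0010, BZ)
  ε-move, top B: go to r, push BB → (r, 0010, BBZ)
  read 0, top B: go to q, push BB → (q, 010, BBBZ)
  ε-move, top B: go to r, push BB → (r, 010, BBBBZ)
  read 0, top B: go to q, push BB → (q, 10, BBBBBZ)
  ε-move, top B: go to r, push BB → (r, 10, BBBBBBZ)
  read 1, top B: go to p, push B → (p, 0, BBBBBBZ)
  read 0, top B: go to p, push ε → (p, ε, BBBBBZ)
All input consumed in state p with stack BBBBBZ.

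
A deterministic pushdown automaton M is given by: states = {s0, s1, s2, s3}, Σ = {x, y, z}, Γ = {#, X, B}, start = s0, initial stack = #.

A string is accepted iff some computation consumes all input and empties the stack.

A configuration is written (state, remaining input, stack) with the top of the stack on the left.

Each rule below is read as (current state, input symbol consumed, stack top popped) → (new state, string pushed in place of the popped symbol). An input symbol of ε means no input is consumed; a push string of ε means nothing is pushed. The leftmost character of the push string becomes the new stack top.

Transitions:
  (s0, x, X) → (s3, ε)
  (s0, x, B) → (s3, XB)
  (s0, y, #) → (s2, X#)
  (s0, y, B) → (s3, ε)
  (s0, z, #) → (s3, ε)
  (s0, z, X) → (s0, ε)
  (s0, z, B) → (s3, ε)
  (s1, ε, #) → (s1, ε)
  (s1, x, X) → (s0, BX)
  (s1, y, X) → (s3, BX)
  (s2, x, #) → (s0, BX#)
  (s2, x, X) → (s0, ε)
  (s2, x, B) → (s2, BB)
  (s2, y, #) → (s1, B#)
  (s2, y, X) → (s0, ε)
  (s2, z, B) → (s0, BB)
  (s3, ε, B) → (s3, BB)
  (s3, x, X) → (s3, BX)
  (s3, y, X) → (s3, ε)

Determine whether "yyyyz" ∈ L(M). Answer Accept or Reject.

(s0, yyyyz, #) ⊢ (s2, yyyz, X#) ⊢ (s0, yyz, #) ⊢ (s2, yz, X#) ⊢ (s0, z, #) ⊢ (s3, ε, ε)
All input consumed and the stack is empty.

Accept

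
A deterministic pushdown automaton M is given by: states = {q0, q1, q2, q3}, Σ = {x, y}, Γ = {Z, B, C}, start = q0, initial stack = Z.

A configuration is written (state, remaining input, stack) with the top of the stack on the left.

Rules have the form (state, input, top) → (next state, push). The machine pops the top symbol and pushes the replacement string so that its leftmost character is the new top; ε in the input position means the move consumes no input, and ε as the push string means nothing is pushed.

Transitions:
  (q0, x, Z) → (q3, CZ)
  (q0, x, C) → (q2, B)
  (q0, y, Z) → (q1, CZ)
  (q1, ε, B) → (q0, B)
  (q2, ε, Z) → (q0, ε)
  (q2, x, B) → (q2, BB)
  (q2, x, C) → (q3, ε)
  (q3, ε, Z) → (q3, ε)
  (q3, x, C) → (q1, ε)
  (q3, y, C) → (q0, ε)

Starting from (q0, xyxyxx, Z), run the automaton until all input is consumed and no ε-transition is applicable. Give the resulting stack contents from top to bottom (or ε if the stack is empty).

(q0, xyxyxx, Z)
  read x, top Z: go to q3, push CZ → (q3, yxyxx, CZ)
  read y, top C: go to q0, push ε → (q0, xyxx, Z)
  read x, top Z: go to q3, push CZ → (q3, yxx, CZ)
  read y, top C: go to q0, push ε → (q0, xx, Z)
  read x, top Z: go to q3, push CZ → (q3, x, CZ)
  read x, top C: go to q1, push ε → (q1, ε, Z)
All input consumed in state q1 with stack Z.

Z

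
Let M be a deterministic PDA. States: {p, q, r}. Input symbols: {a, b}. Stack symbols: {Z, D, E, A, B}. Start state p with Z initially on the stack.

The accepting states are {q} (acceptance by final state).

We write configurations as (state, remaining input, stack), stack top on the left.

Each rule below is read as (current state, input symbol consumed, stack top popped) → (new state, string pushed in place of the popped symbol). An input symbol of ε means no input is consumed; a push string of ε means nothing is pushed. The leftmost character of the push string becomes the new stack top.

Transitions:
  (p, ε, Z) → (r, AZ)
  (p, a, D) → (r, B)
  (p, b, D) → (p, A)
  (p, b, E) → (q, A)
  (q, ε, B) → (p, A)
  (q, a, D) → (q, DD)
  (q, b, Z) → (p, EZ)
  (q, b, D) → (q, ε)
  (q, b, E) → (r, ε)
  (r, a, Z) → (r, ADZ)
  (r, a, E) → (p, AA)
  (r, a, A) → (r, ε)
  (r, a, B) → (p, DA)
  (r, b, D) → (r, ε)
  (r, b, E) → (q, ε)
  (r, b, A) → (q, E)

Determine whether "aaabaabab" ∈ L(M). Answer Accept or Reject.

(p, aaabaabab, Z)
  ε-move, top Z: go to r, push AZ → (r, aaabaabab, AZ)
  read a, top A: go to r, push ε → (r, aabaabab, Z)
  read a, top Z: go to r, push ADZ → (r, abaabab, ADZ)
  read a, top A: go to r, push ε → (r, baabab, DZ)
  read b, top D: go to r, push ε → (r, aabab, Z)
  read a, top Z: go to r, push ADZ → (r, abab, ADZ)
  read a, top A: go to r, push ε → (r, bab, DZ)
  read b, top D: go to r, push ε → (r, ab, Z)
  read a, top Z: go to r, push ADZ → (r, b, ADZ)
  read b, top A: go to q, push E → (q, ε, EDZ)
All input consumed; state q ∈ F.

Accept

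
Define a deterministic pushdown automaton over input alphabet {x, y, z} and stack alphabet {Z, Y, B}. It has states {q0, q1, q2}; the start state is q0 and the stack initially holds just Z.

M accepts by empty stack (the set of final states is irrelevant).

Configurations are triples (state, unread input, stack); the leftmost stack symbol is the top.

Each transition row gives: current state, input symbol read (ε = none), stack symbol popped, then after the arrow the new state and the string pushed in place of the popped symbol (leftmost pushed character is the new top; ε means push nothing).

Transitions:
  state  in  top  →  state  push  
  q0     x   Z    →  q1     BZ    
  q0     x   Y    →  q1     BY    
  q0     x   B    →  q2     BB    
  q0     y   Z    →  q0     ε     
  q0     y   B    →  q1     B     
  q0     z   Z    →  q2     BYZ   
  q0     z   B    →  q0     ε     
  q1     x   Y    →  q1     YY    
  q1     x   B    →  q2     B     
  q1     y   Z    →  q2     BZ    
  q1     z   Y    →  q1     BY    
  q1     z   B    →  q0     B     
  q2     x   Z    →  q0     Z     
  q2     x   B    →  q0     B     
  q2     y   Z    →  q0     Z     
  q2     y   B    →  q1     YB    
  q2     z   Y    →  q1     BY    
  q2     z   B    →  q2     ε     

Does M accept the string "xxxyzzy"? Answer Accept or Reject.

Accept

(q0, xxxyzzy, Z)
  read x, top Z: go to q1, push BZ → (q1, xxyzzy, BZ)
  read x, top B: go to q2, push B → (q2, xyzzy, BZ)
  read x, top B: go to q0, push B → (q0, yzzy, BZ)
  read y, top B: go to q1, push B → (q1, zzy, BZ)
  read z, top B: go to q0, push B → (q0, zy, BZ)
  read z, top B: go to q0, push ε → (q0, y, Z)
  read y, top Z: go to q0, push ε → (q0, ε, ε)
All input consumed and the stack is empty.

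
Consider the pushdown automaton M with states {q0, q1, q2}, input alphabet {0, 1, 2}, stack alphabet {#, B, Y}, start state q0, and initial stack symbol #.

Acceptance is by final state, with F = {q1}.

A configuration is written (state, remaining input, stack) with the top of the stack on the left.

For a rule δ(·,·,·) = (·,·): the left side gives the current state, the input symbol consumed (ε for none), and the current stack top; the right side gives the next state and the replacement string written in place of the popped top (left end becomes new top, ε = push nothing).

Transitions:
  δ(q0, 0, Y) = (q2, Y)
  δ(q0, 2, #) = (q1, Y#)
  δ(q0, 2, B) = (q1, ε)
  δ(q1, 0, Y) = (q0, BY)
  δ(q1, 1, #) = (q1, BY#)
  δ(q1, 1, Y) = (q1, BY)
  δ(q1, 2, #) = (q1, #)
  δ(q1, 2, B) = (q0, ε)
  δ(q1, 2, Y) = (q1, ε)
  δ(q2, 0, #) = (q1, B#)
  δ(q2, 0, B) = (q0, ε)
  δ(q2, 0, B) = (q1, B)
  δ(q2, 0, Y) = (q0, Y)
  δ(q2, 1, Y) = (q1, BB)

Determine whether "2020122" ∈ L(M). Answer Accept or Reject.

Reject

No computation consumes all input and reaches a final state.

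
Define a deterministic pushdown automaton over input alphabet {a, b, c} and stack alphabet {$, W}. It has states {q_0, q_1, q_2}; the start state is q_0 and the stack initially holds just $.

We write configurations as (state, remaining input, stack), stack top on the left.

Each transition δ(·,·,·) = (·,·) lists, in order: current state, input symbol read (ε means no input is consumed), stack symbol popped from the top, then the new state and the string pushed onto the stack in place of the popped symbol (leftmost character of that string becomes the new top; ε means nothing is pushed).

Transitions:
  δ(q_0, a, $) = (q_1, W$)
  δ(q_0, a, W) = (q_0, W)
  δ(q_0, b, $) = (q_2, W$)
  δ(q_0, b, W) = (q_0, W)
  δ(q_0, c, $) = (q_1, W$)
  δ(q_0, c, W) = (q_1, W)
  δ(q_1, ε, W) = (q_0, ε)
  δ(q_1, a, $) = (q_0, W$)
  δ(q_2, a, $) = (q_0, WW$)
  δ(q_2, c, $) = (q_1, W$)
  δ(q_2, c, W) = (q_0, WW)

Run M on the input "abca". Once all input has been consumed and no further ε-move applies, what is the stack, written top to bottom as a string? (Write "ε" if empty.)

WW$

(q_0, abca, $)
  read a, top $: go to q_1, push W$ → (q_1, bca, W$)
  ε-move, top W: go to q_0, push ε → (q_0, bca, $)
  read b, top $: go to q_2, push W$ → (q_2, ca, W$)
  read c, top W: go to q_0, push WW → (q_0, a, WW$)
  read a, top W: go to q_0, push W → (q_0, ε, WW$)
All input consumed in state q_0 with stack WW$.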